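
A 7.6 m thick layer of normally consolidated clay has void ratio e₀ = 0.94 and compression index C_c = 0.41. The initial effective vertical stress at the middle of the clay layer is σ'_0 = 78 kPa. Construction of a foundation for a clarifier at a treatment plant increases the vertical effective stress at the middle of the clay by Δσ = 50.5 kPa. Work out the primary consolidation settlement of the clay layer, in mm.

Final effective stress: σ'_f = σ'_0 + Δσ = 78 + 50.5 = 128.5 kPa.
Normally consolidated clay, so the full stress increment lies on the virgin compression line:
S_c = C_c·H/(1+e₀)·log₁₀(σ'_f/σ'_0) = 0.41×7.6/(1+0.94)×log₁₀(128.5/78)
    = 1.6062 × 0.21681 = 0.3482 m

S_c ≈ 348 mm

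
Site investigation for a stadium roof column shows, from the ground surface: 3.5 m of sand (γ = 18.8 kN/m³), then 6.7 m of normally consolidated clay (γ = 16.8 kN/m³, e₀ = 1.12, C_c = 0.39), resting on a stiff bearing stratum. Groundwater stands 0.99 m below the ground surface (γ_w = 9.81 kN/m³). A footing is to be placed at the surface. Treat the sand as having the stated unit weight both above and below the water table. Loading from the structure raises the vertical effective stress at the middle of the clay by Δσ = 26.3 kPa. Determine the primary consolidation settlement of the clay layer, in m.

Mid-depth of clay below the ground surface: z = 3.5 + 6.7/2 = 6.85 m.
Total vertical stress at mid-clay: σ_v = 18.8×3.5 + 16.8×3.35 = 122.08 kPa.
Pore pressure: u = 9.81×(6.85 − 0.99) = 57.487 kPa.
Initial effective stress: σ'_0 = σ_v − u = 122.08 − 57.487 = 64.593 kPa.
Final effective stress: σ'_f = σ'_0 + Δσ = 64.593 + 26.3 = 90.893 kPa.
Normally consolidated clay, so the full stress increment lies on the virgin compression line:
S_c = C_c·H/(1+e₀)·log₁₀(σ'_f/σ'_0) = 0.39×6.7/(1+1.12)×log₁₀(90.893/64.593)
    = 1.2325 × 0.14834 = 0.1828 m

S_c ≈ 0.183 m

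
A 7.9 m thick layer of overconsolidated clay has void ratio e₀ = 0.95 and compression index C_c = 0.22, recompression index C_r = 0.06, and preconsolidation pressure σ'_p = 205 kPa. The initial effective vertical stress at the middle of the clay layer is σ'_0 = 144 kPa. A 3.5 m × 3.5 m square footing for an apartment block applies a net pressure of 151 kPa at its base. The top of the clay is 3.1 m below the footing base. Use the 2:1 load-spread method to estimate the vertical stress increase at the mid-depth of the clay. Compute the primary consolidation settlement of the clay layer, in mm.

Mid-depth of clay below the footing base: z = 3.1 + 7.9/2 = 7.05 m.
Stress increase at mid-clay by the 2:1 spreading method:
Δσ = qBL/((B+z)(L+z)) = 151×3.5×3.5/((3.5+7.05)(3.5+7.05)) = 16.619 kPa
Final effective stress: σ'_f = 144 + 16.619 = 160.62 kPa.
σ'_f = 160.62 ≤ σ'_p = 205 kPa, so the clay remains overconsolidated and only the recompression index applies:
S_c = C_r·H/(1+e₀)·log₁₀(σ'_f/σ'_0) = 0.06×7.9/1.95×log₁₀(160.62/144)
    = 0.24308 × 0.047437 = 0.01153 m

S_c ≈ 11.5 mm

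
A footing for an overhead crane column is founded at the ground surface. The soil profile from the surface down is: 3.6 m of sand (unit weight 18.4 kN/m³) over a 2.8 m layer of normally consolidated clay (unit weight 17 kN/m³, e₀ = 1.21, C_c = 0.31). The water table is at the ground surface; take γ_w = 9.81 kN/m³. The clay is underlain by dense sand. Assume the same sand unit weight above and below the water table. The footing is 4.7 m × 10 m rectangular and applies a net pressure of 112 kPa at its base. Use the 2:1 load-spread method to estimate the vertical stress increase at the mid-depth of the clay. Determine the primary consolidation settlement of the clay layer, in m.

S_c ≈ 0.108 m

Mid-depth of clay below the ground surface: z = 3.6 + 2.8/2 = 5 m.
Total vertical stress at mid-clay: σ_v = 18.4×3.6 + 17×1.4 = 90.04 kPa.
Pore pressure: u = 9.81×(5 − 0) = 49.05 kPa.
Initial effective stress: σ'_0 = σ_v − u = 90.04 − 49.05 = 40.99 kPa.
Stress increase at mid-clay by the 2:1 spreading method:
Δσ = qBL/((B+z)(L+z)) = 112×4.7×10/((4.7+5)(10+5)) = 36.179 kPa
Final effective stress: σ'_f = σ'_0 + Δσ = 40.99 + 36.179 = 77.169 kPa.
Normally consolidated clay, so the full stress increment lies on the virgin compression line:
S_c = C_c·H/(1+e₀)·log₁₀(σ'_f/σ'_0) = 0.31×2.8/(1+1.21)×log₁₀(77.169/40.99)
    = 0.39276 × 0.27476 = 0.1079 m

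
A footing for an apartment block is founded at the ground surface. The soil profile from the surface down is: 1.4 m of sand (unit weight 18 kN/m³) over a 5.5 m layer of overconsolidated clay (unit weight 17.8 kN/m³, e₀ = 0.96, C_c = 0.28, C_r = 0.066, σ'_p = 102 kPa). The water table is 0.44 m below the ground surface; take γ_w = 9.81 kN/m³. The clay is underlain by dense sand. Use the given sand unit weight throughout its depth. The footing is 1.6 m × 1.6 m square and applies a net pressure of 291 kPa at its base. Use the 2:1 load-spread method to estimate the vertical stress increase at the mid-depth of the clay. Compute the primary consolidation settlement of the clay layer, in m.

Mid-depth of clay below the ground surface: z = 1.4 + 5.5/2 = 4.15 m.
Total vertical stress at mid-clay: σ_v = 18×1.4 + 17.8×2.75 = 74.15 kPa.
Pore pressure: u = 9.81×(4.15 − 0.44) = 36.395 kPa.
Initial effective stress: σ'_0 = σ_v − u = 74.15 − 36.395 = 37.755 kPa.
Stress increase at mid-clay by the 2:1 spreading method:
Δσ = qBL/((B+z)(L+z)) = 291×1.6×1.6/((1.6+4.15)(1.6+4.15)) = 22.532 kPa
Final effective stress: σ'_f = 37.755 + 22.532 = 60.287 kPa.
σ'_f = 60.287 ≤ σ'_p = 102 kPa, so the clay remains overconsolidated and only the recompression index applies:
S_c = C_r·H/(1+e₀)·log₁₀(σ'_f/σ'_0) = 0.066×5.5/1.96×log₁₀(60.287/37.755)
    = 0.1852 × 0.20325 = 0.03764 m

S_c ≈ 0.0376 m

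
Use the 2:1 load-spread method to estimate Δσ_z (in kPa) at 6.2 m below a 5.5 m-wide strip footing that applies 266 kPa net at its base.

Δσ_z ≈ 125 kPa

By the 2:1 method the load spreads at 1 horizontal : 2 vertical, so at depth z the loaded area has grown by z in each plan dimension:
Δσ = qB/(B+z) = 266×5.5/(5.5+6.2) = 125.04 kPa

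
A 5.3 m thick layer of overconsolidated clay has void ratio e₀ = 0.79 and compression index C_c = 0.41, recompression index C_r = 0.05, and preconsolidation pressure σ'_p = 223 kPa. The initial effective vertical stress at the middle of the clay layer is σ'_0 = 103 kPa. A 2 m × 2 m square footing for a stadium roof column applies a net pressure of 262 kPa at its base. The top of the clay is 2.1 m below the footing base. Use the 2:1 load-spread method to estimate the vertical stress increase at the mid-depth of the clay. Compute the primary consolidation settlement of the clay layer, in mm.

Mid-depth of clay below the footing base: z = 2.1 + 5.3/2 = 4.75 m.
Stress increase at mid-clay by the 2:1 spreading method:
Δσ = qBL/((B+z)(L+z)) = 262×2×2/((2+4.75)(2+4.75)) = 23.001 kPa
Final effective stress: σ'_f = 103 + 23.001 = 126 kPa.
σ'_f = 126 ≤ σ'_p = 223 kPa, so the clay remains overconsolidated and only the recompression index applies:
S_c = C_r·H/(1+e₀)·log₁₀(σ'_f/σ'_0) = 0.05×5.3/1.79×log₁₀(126/103)
    = 0.14805 × 0.087533 = 0.01296 m

S_c ≈ 13 mm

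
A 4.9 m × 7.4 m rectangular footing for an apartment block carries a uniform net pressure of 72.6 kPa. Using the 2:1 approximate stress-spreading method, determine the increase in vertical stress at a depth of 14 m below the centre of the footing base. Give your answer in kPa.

Δσ_z ≈ 6.51 kPa

By the 2:1 method the load spreads at 1 horizontal : 2 vertical, so at depth z the loaded area has grown by z in each plan dimension:
Δσ = qBL/((B+z)(L+z)) = 72.6×4.9×7.4/((4.9+14)(7.4+14)) = 6.5086 kPa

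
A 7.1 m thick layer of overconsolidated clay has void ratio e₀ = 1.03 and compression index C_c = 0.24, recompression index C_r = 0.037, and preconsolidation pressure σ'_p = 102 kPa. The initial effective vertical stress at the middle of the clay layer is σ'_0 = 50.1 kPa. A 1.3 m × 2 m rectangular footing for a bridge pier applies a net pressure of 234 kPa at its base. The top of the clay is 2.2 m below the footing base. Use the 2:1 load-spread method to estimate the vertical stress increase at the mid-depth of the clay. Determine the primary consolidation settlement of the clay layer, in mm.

Mid-depth of clay below the footing base: z = 2.2 + 7.1/2 = 5.75 m.
Stress increase at mid-clay by the 2:1 spreading method:
Δσ = qBL/((B+z)(L+z)) = 234×1.3×2/((1.3+5.75)(2+5.75)) = 11.135 kPa
Final effective stress: σ'_f = 50.1 + 11.135 = 61.235 kPa.
σ'_f = 61.235 ≤ σ'_p = 102 kPa, so the clay remains overconsolidated and only the recompression index applies:
S_c = C_r·H/(1+e₀)·log₁₀(σ'_f/σ'_0) = 0.037×7.1/2.03×log₁₀(61.235/50.1)
    = 0.12941 × 0.087162 = 0.01128 m

S_c ≈ 11.3 mm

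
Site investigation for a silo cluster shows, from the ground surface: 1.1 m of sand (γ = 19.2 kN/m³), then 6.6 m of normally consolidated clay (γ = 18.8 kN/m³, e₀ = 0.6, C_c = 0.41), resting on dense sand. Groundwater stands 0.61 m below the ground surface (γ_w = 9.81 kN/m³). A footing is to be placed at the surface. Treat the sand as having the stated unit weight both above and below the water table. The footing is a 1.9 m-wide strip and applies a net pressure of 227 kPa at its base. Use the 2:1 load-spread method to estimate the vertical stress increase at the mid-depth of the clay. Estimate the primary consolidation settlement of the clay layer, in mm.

Mid-depth of clay below the ground surface: z = 1.1 + 6.6/2 = 4.4 m.
Total vertical stress at mid-clay: σ_v = 19.2×1.1 + 18.8×3.3 = 83.16 kPa.
Pore pressure: u = 9.81×(4.4 − 0.61) = 37.18 kPa.
Initial effective stress: σ'_0 = σ_v − u = 83.16 − 37.18 = 45.98 kPa.
Stress increase at mid-clay by the 2:1 spreading method:
Δσ = qB/(B+z) = 227×1.9/(1.9+4.4) = 68.46 kPa
Final effective stress: σ'_f = σ'_0 + Δσ = 45.98 + 68.46 = 114.44 kPa.
Normally consolidated clay, so the full stress increment lies on the virgin compression line:
S_c = C_c·H/(1+e₀)·log₁₀(σ'_f/σ'_0) = 0.41×6.6/(1+0.6)×log₁₀(114.44/45.98)
    = 1.6912 × 0.39601 = 0.6697 m

S_c ≈ 670 mm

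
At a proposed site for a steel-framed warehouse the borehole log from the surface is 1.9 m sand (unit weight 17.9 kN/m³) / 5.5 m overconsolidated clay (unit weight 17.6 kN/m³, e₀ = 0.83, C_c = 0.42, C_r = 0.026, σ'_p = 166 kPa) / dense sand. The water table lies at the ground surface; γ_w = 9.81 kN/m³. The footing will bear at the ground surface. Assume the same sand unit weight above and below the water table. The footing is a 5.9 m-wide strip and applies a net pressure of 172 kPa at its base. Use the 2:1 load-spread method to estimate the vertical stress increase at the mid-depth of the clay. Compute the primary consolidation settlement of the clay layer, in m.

S_c ≈ 0.0436 m

Mid-depth of clay below the ground surface: z = 1.9 + 5.5/2 = 4.65 m.
Total vertical stress at mid-clay: σ_v = 17.9×1.9 + 17.6×2.75 = 82.41 kPa.
Pore pressure: u = 9.81×(4.65 − 0) = 45.617 kPa.
Initial effective stress: σ'_0 = σ_v − u = 82.41 − 45.617 = 36.793 kPa.
Stress increase at mid-clay by the 2:1 spreading method:
Δσ = qB/(B+z) = 172×5.9/(5.9+4.65) = 96.19 kPa
Final effective stress: σ'_f = 36.793 + 96.19 = 132.98 kPa.
σ'_f = 132.98 ≤ σ'_p = 166 kPa, so the clay remains overconsolidated and only the recompression index applies:
S_c = C_r·H/(1+e₀)·log₁₀(σ'_f/σ'_0) = 0.026×5.5/1.83×log₁₀(132.98/36.793)
    = 0.078143 × 0.55802 = 0.04361 m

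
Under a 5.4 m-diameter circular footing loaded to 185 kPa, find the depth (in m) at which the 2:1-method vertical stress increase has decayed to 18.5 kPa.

2:1 spreading — at depth z the loaded area has grown by z in each plan dimension:
qD²/(D+z)² = Δσ_z ⇒ z = D(√(q/Δσ_z) − 1) = 5.4×(√(185/18.5) − 1) = 11.68 m

z ≈ 11.7 m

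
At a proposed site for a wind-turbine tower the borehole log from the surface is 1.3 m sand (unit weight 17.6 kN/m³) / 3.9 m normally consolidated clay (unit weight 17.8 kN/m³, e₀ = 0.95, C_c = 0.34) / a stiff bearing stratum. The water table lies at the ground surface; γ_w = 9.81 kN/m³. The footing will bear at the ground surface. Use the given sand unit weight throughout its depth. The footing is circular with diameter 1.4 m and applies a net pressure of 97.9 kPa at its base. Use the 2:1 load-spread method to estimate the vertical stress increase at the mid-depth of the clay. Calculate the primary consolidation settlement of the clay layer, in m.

S_c ≈ 0.0876 m

Mid-depth of clay below the ground surface: z = 1.3 + 3.9/2 = 3.25 m.
Total vertical stress at mid-clay: σ_v = 17.6×1.3 + 17.8×1.95 = 57.59 kPa.
Pore pressure: u = 9.81×(3.25 − 0) = 31.883 kPa.
Initial effective stress: σ'_0 = σ_v − u = 57.59 − 31.883 = 25.707 kPa.
Stress increase at mid-clay by the 2:1 spreading method:
Δσ ≈ qD²/(D+z)² = 97.9×1.4²/(1.4+3.25)² = 8.8743 kPa
Final effective stress: σ'_f = σ'_0 + Δσ = 25.707 + 8.8743 = 34.581 kPa.
Normally consolidated clay, so the full stress increment lies on the virgin compression line:
S_c = C_c·H/(1+e₀)·log₁₀(σ'_f/σ'_0) = 0.34×3.9/(1+0.95)×log₁₀(34.581/25.707)
    = 0.68 × 0.12879 = 0.08758 m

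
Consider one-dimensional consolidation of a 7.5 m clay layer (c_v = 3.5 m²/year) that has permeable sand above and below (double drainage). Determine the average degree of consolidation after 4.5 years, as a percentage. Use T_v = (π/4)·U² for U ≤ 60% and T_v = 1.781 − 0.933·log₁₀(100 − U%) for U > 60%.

Drainage path length: H_d = H/2 = 3.75 m (double drainage).
T_v = c_v·t/H_d² = 3.5×4.5/3.75² = 1.12.
T_v = 1.12 corresponds to the U > 60% branch:
U = 1 − 10^((1.781 − T_v)/0.933)/100 = 0.9489

U ≈ 94.9 %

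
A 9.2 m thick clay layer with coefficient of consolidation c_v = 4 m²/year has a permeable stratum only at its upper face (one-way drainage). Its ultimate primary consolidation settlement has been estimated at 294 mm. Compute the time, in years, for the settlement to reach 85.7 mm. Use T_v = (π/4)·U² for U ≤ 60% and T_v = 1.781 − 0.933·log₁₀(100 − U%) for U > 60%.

t ≈ 1.41 years

Drainage path length: H_d = H = 9.2 m (single drainage).
U = S(t)/S_ult = 85.7/294 = 0.2915.
U ≤ 60%: T_v = (π/4)·U² = (π/4)×0.2915² = 0.066735.
t = T_v·H_d²/c_v = 0.066735×9.2²/4 = 1.412 years.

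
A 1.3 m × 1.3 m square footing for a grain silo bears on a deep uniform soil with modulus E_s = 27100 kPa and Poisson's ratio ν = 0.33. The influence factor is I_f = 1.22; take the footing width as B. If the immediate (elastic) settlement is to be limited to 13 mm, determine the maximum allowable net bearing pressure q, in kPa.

S_e = q·B·(1−ν²)/E_s · I_f  ⇒  q = S_e·E_s / (B·(1−ν²)·I_f).
q = 0.013 × 27100 / (1.3 × 0.8911 × 1.22) = 249.3 kPa

q ≈ 249 kPa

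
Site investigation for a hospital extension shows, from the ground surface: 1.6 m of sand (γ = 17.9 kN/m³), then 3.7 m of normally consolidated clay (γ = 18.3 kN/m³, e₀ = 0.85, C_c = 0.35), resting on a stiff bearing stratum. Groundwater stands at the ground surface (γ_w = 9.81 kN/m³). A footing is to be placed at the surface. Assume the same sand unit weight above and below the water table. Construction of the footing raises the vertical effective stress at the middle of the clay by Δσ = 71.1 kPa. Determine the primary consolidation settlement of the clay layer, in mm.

Mid-depth of clay below the ground surface: z = 1.6 + 3.7/2 = 3.45 m.
Total vertical stress at mid-clay: σ_v = 17.9×1.6 + 18.3×1.85 = 62.495 kPa.
Pore pressure: u = 9.81×(3.45 − 0) = 33.845 kPa.
Initial effective stress: σ'_0 = σ_v − u = 62.495 − 33.845 = 28.65 kPa.
Final effective stress: σ'_f = σ'_0 + Δσ = 28.65 + 71.1 = 99.75 kPa.
Normally consolidated clay, so the full stress increment lies on the virgin compression line:
S_c = C_c·H/(1+e₀)·log₁₀(σ'_f/σ'_0) = 0.35×3.7/(1+0.85)×log₁₀(99.75/28.65)
    = 0.7 × 0.54179 = 0.3793 m

S_c ≈ 379 mm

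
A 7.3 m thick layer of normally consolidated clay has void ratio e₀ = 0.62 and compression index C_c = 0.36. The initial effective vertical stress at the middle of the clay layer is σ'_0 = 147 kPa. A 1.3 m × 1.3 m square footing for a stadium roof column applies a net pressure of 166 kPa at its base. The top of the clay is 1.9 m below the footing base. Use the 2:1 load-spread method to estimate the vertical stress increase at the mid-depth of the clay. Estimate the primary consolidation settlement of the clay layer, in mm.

S_c ≈ 28.1 mm

Mid-depth of clay below the footing base: z = 1.9 + 7.3/2 = 5.55 m.
Stress increase at mid-clay by the 2:1 spreading method:
Δσ = qBL/((B+z)(L+z)) = 166×1.3×1.3/((1.3+5.55)(1.3+5.55)) = 5.9788 kPa
Final effective stress: σ'_f = σ'_0 + Δσ = 147 + 5.9788 = 152.98 kPa.
Normally consolidated clay, so the full stress increment lies on the virgin compression line:
S_c = C_c·H/(1+e₀)·log₁₀(σ'_f/σ'_0) = 0.36×7.3/(1+0.62)×log₁₀(152.98/147)
    = 1.6222 × 0.017317 = 0.02809 m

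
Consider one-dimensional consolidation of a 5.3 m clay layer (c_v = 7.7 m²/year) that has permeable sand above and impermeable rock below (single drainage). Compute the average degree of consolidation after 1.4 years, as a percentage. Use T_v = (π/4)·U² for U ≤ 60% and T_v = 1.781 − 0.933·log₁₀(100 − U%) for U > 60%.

U ≈ 68.6 %

Drainage path length: H_d = H = 5.3 m (single drainage).
T_v = c_v·t/H_d² = 7.7×1.4/5.3² = 0.38377.
T_v = 0.38377 corresponds to the U > 60% branch:
U = 1 − 10^((1.781 − T_v)/0.933)/100 = 0.6855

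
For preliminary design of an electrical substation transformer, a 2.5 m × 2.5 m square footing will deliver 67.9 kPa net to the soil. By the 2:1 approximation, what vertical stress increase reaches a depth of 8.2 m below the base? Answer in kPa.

Δσ_z ≈ 3.71 kPa

By the 2:1 method the load spreads at 1 horizontal : 2 vertical, so at depth z the loaded area has grown by z in each plan dimension:
Δσ = qBL/((B+z)(L+z)) = 67.9×2.5×2.5/((2.5+8.2)(2.5+8.2)) = 3.7067 kPa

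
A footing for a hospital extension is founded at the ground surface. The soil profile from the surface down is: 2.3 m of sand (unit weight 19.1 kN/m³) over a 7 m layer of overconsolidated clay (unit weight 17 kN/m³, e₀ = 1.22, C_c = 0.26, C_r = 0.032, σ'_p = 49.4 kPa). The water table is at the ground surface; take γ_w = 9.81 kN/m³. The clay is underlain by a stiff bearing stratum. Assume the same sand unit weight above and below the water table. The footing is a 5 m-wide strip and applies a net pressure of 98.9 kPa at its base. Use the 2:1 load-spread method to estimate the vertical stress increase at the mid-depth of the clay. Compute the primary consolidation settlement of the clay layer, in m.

Mid-depth of clay below the ground surface: z = 2.3 + 7/2 = 5.8 m.
Total vertical stress at mid-clay: σ_v = 19.1×2.3 + 17×3.5 = 103.43 kPa.
Pore pressure: u = 9.81×(5.8 − 0) = 56.898 kPa.
Initial effective stress: σ'_0 = σ_v − u = 103.43 − 56.898 = 46.532 kPa.
Stress increase at mid-clay by the 2:1 spreading method:
Δσ = qB/(B+z) = 98.9×5/(5+5.8) = 45.787 kPa
Final effective stress: σ'_f = 46.532 + 45.787 = 92.319 kPa.
σ'_f = 92.319 > σ'_p = 49.4 kPa, so the stress path crosses the preconsolidation pressure — recompression up to σ'_p, then virgin compression beyond:
S_c = H/(1+e₀)·[C_r·log₁₀(σ'_p/σ'_0) + C_c·log₁₀(σ'_f/σ'_p)]
    = 7/2.22 × [0.032×log₁₀(49.4/46.532) + 0.26×log₁₀(92.319/49.4)]
    = 3.1532 × [0.00083121 + 0.070607] = 0.2253 m

S_c ≈ 0.225 m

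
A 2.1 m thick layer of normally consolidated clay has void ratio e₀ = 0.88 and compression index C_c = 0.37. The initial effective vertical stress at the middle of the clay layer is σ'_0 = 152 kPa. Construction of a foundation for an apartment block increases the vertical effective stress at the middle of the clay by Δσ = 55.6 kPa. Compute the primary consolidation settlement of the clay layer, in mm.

S_c ≈ 56 mm

Final effective stress: σ'_f = σ'_0 + Δσ = 152 + 55.6 = 207.6 kPa.
Normally consolidated clay, so the full stress increment lies on the virgin compression line:
S_c = C_c·H/(1+e₀)·log₁₀(σ'_f/σ'_0) = 0.37×2.1/(1+0.88)×log₁₀(207.6/152)
    = 0.4133 × 0.13538 = 0.05595 m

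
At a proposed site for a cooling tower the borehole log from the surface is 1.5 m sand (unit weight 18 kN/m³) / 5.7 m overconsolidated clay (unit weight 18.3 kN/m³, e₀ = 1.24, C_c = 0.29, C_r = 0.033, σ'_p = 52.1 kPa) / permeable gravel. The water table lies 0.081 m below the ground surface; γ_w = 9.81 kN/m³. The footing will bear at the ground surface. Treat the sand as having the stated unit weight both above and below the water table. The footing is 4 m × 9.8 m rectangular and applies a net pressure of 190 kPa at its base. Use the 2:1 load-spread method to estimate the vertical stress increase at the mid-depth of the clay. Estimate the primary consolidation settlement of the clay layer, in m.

Mid-depth of clay below the ground surface: z = 1.5 + 5.7/2 = 4.35 m.
Total vertical stress at mid-clay: σ_v = 18×1.5 + 18.3×2.85 = 79.155 kPa.
Pore pressure: u = 9.81×(4.35 − 0.081) = 41.879 kPa.
Initial effective stress: σ'_0 = σ_v − u = 79.155 − 41.879 = 37.276 kPa.
Stress increase at mid-clay by the 2:1 spreading method:
Δσ = qBL/((B+z)(L+z)) = 190×4×9.8/((4+4.35)(9.8+4.35)) = 63.037 kPa
Final effective stress: σ'_f = 37.276 + 63.037 = 100.31 kPa.
σ'_f = 100.31 > σ'_p = 52.1 kPa, so the stress path crosses the preconsolidation pressure — recompression up to σ'_p, then virgin compression beyond:
S_c = H/(1+e₀)·[C_r·log₁₀(σ'_p/σ'_0) + C_c·log₁₀(σ'_f/σ'_p)]
    = 5.7/2.24 × [0.033×log₁₀(52.1/37.276) + 0.29×log₁₀(100.31/52.1)]
    = 2.5446 × [0.0047985 + 0.082507] = 0.2222 m

S_c ≈ 0.222 m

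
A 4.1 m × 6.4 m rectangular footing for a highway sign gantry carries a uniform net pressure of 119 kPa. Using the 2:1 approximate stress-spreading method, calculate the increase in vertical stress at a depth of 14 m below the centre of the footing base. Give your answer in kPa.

By the 2:1 method the load spreads at 1 horizontal : 2 vertical, so at depth z the loaded area has grown by z in each plan dimension:
Δσ = qBL/((B+z)(L+z)) = 119×4.1×6.4/((4.1+14)(6.4+14)) = 8.4567 kPa

Δσ_z ≈ 8.46 kPa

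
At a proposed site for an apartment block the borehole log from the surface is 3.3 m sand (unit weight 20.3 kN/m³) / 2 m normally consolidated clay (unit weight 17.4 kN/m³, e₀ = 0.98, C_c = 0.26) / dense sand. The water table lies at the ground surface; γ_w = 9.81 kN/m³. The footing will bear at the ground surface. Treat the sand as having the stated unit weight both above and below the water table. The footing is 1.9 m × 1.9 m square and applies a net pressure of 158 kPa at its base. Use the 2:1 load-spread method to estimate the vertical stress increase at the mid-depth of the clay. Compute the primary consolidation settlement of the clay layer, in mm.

S_c ≈ 34.4 mm

Mid-depth of clay below the ground surface: z = 3.3 + 2/2 = 4.3 m.
Total vertical stress at mid-clay: σ_v = 20.3×3.3 + 17.4×1 = 84.39 kPa.
Pore pressure: u = 9.81×(4.3 − 0) = 42.183 kPa.
Initial effective stress: σ'_0 = σ_v − u = 84.39 − 42.183 = 42.207 kPa.
Stress increase at mid-clay by the 2:1 spreading method:
Δσ = qBL/((B+z)(L+z)) = 158×1.9×1.9/((1.9+4.3)(1.9+4.3)) = 14.838 kPa
Final effective stress: σ'_f = σ'_0 + Δσ = 42.207 + 14.838 = 57.045 kPa.
Normally consolidated clay, so the full stress increment lies on the virgin compression line:
S_c = C_c·H/(1+e₀)·log₁₀(σ'_f/σ'_0) = 0.26×2/(1+0.98)×log₁₀(57.045/42.207)
    = 0.26263 × 0.13083 = 0.03436 m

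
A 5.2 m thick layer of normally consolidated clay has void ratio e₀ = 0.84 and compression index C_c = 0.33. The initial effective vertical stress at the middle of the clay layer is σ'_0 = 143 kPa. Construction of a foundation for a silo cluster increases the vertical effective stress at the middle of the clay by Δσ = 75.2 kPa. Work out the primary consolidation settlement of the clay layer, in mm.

Final effective stress: σ'_f = σ'_0 + Δσ = 143 + 75.2 = 218.2 kPa.
Normally consolidated clay, so the full stress increment lies on the virgin compression line:
S_c = C_c·H/(1+e₀)·log₁₀(σ'_f/σ'_0) = 0.33×5.2/(1+0.84)×log₁₀(218.2/143)
    = 0.93261 × 0.18352 = 0.1712 m

S_c ≈ 171 mm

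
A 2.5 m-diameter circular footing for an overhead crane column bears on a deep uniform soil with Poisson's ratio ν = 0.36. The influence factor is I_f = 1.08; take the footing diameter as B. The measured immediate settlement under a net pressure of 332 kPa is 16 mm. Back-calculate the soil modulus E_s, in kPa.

S_e = q·B·(1−ν²)/E_s · I_f  ⇒  E_s = q·B·(1−ν²)·I_f / S_e.
E_s = 332 × 2.5 × 0.8704 × 1.08 / 0.016 = 48760 kPa

E_s ≈ 48800 kPa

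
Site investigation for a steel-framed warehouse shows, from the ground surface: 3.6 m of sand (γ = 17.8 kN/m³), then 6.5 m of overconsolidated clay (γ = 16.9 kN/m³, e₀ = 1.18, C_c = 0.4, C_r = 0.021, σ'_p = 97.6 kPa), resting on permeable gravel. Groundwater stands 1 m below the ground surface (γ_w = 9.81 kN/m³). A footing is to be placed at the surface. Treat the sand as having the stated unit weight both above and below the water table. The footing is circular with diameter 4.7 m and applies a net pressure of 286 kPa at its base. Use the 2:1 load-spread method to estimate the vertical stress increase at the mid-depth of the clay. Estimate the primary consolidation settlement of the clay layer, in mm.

S_c ≈ 69.6 mm

Mid-depth of clay below the ground surface: z = 3.6 + 6.5/2 = 6.85 m.
Total vertical stress at mid-clay: σ_v = 17.8×3.6 + 16.9×3.25 = 119 kPa.
Pore pressure: u = 9.81×(6.85 − 1) = 57.389 kPa.
Initial effective stress: σ'_0 = σ_v − u = 119 − 57.389 = 61.611 kPa.
Stress increase at mid-clay by the 2:1 spreading method:
Δσ ≈ qD²/(D+z)² = 286×4.7²/(4.7+6.85)² = 47.358 kPa
Final effective stress: σ'_f = 61.611 + 47.358 = 108.97 kPa.
σ'_f = 108.97 > σ'_p = 97.6 kPa, so the stress path crosses the preconsolidation pressure — recompression up to σ'_p, then virgin compression beyond:
S_c = H/(1+e₀)·[C_r·log₁₀(σ'_p/σ'_0) + C_c·log₁₀(σ'_f/σ'_p)]
    = 6.5/2.18 × [0.021×log₁₀(97.6/61.611) + 0.4×log₁₀(108.97/97.6)]
    = 2.9817 × [0.0041956 + 0.019143] = 0.06959 m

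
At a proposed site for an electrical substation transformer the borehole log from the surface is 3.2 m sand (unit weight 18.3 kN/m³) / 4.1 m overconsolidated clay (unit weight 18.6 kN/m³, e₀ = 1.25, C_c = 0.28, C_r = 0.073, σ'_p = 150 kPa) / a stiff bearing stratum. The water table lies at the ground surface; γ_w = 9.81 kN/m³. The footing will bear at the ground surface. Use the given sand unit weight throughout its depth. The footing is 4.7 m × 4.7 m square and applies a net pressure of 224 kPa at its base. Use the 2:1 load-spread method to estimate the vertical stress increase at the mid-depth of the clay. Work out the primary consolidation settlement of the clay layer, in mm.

S_c ≈ 43 mm

Mid-depth of clay below the ground surface: z = 3.2 + 4.1/2 = 5.25 m.
Total vertical stress at mid-clay: σ_v = 18.3×3.2 + 18.6×2.05 = 96.69 kPa.
Pore pressure: u = 9.81×(5.25 − 0) = 51.503 kPa.
Initial effective stress: σ'_0 = σ_v − u = 96.69 − 51.503 = 45.187 kPa.
Stress increase at mid-clay by the 2:1 spreading method:
Δσ = qBL/((B+z)(L+z)) = 224×4.7×4.7/((4.7+5.25)(4.7+5.25)) = 49.98 kPa
Final effective stress: σ'_f = 45.187 + 49.98 = 95.167 kPa.
σ'_f = 95.167 ≤ σ'_p = 150 kPa, so the clay remains overconsolidated and only the recompression index applies:
S_c = C_r·H/(1+e₀)·log₁₀(σ'_f/σ'_0) = 0.073×4.1/2.25×log₁₀(95.167/45.187)
    = 0.13302 × 0.32347 = 0.04303 m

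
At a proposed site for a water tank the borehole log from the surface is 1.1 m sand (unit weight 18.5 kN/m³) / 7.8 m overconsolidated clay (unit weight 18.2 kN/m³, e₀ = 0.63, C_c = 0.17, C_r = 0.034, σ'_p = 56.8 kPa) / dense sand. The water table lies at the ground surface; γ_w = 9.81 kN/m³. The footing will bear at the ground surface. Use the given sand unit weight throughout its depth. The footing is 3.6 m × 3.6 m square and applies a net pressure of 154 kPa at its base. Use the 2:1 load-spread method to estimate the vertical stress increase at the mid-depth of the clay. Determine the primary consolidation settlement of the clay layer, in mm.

S_c ≈ 91 mm

Mid-depth of clay below the ground surface: z = 1.1 + 7.8/2 = 5 m.
Total vertical stress at mid-clay: σ_v = 18.5×1.1 + 18.2×3.9 = 91.33 kPa.
Pore pressure: u = 9.81×(5 − 0) = 49.05 kPa.
Initial effective stress: σ'_0 = σ_v − u = 91.33 − 49.05 = 42.28 kPa.
Stress increase at mid-clay by the 2:1 spreading method:
Δσ = qBL/((B+z)(L+z)) = 154×3.6×3.6/((3.6+5)(3.6+5)) = 26.985 kPa
Final effective stress: σ'_f = 42.28 + 26.985 = 69.265 kPa.
σ'_f = 69.265 > σ'_p = 56.8 kPa, so the stress path crosses the preconsolidation pressure — recompression up to σ'_p, then virgin compression beyond:
S_c = H/(1+e₀)·[C_r·log₁₀(σ'_p/σ'_0) + C_c·log₁₀(σ'_f/σ'_p)]
    = 7.8/1.63 × [0.034×log₁₀(56.8/42.28) + 0.17×log₁₀(69.265/56.8)]
    = 4.7853 × [0.0043593 + 0.014648] = 0.09096 m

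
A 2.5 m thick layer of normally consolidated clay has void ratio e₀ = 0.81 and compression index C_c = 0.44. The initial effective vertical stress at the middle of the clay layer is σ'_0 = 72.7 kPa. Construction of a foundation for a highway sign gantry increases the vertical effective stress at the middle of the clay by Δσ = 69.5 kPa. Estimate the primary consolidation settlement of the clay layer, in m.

Final effective stress: σ'_f = σ'_0 + Δσ = 72.7 + 69.5 = 142.2 kPa.
Normally consolidated clay, so the full stress increment lies on the virgin compression line:
S_c = C_c·H/(1+e₀)·log₁₀(σ'_f/σ'_0) = 0.44×2.5/(1+0.81)×log₁₀(142.2/72.7)
    = 0.60773 × 0.29137 = 0.1771 m

S_c ≈ 0.177 m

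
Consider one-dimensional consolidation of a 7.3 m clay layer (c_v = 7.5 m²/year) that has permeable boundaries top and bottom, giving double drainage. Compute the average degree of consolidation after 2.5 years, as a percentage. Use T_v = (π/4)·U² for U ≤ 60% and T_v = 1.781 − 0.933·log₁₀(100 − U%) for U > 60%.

U ≈ 97.5 %

Drainage path length: H_d = H/2 = 3.65 m (double drainage).
T_v = c_v·t/H_d² = 7.5×2.5/3.65² = 1.4074.
T_v = 1.4074 corresponds to the U > 60% branch:
U = 1 − 10^((1.781 − T_v)/0.933)/100 = 0.9749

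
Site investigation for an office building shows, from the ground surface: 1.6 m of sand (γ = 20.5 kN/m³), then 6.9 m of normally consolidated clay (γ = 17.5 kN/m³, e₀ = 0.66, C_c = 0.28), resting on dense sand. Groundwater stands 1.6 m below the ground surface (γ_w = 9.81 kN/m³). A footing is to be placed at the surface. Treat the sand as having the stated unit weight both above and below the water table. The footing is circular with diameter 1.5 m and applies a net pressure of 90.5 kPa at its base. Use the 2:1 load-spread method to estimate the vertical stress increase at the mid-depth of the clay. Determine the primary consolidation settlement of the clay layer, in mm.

Mid-depth of clay below the ground surface: z = 1.6 + 6.9/2 = 5.05 m.
Total vertical stress at mid-clay: σ_v = 20.5×1.6 + 17.5×3.45 = 93.175 kPa.
Pore pressure: u = 9.81×(5.05 − 1.6) = 33.845 kPa.
Initial effective stress: σ'_0 = σ_v − u = 93.175 − 33.845 = 59.33 kPa.
Stress increase at mid-clay by the 2:1 spreading method:
Δσ ≈ qD²/(D+z)² = 90.5×1.5²/(1.5+5.05)² = 4.7462 kPa
Final effective stress: σ'_f = σ'_0 + Δσ = 59.33 + 4.7462 = 64.076 kPa.
Normally consolidated clay, so the full stress increment lies on the virgin compression line:
S_c = C_c·H/(1+e₀)·log₁₀(σ'_f/σ'_0) = 0.28×6.9/(1+0.66)×log₁₀(64.076/59.33)
    = 1.1639 × 0.033421 = 0.0389 m

S_c ≈ 38.9 mm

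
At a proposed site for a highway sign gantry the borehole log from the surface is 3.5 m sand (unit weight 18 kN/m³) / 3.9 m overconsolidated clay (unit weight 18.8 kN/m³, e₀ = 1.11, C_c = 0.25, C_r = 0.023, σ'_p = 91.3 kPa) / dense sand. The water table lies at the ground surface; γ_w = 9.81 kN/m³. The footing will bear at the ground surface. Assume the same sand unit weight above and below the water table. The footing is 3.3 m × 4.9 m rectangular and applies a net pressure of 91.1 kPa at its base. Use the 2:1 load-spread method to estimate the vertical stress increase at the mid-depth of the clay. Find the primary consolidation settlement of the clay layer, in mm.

S_c ≈ 5.57 mm

Mid-depth of clay below the ground surface: z = 3.5 + 3.9/2 = 5.45 m.
Total vertical stress at mid-clay: σ_v = 18×3.5 + 18.8×1.95 = 99.66 kPa.
Pore pressure: u = 9.81×(5.45 − 0) = 53.465 kPa.
Initial effective stress: σ'_0 = σ_v − u = 99.66 − 53.465 = 46.195 kPa.
Stress increase at mid-clay by the 2:1 spreading method:
Δσ = qBL/((B+z)(L+z)) = 91.1×3.3×4.9/((3.3+5.45)(4.9+5.45)) = 16.266 kPa
Final effective stress: σ'_f = 46.195 + 16.266 = 62.461 kPa.
σ'_f = 62.461 ≤ σ'_p = 91.3 kPa, so the clay remains overconsolidated and only the recompression index applies:
S_c = C_r·H/(1+e₀)·log₁₀(σ'_f/σ'_0) = 0.023×3.9/2.11×log₁₀(62.461/46.195)
    = 0.042511 × 0.13101 = 0.005569 m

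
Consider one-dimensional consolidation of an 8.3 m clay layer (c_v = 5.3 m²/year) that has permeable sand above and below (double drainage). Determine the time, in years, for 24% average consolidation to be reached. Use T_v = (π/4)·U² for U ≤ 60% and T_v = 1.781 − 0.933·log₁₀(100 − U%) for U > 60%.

Drainage path length: H_d = H/2 = 4.15 m (double drainage).
U ≤ 60%: T_v = (π/4)·U² = (π/4)×0.24² = 0.045239.
t = T_v·H_d²/c_v = 0.045239×4.15²/5.3 = 0.147 years.

t ≈ 0.147 years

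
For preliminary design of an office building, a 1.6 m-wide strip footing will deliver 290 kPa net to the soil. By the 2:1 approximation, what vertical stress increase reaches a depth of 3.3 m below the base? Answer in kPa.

By the 2:1 method the load spreads at 1 horizontal : 2 vertical, so at depth z the loaded area has grown by z in each plan dimension:
Δσ = qB/(B+z) = 290×1.6/(1.6+3.3) = 94.694 kPa

Δσ_z ≈ 94.7 kPa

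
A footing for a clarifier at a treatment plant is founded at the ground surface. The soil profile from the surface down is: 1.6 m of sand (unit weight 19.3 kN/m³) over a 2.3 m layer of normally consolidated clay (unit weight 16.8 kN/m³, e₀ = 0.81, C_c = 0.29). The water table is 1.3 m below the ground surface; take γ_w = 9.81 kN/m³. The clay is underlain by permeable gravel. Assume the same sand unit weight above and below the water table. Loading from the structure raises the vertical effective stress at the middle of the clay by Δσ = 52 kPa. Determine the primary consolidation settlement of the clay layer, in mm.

Mid-depth of clay below the ground surface: z = 1.6 + 2.3/2 = 2.75 m.
Total vertical stress at mid-clay: σ_v = 19.3×1.6 + 16.8×1.15 = 50.2 kPa.
Pore pressure: u = 9.81×(2.75 − 1.3) = 14.225 kPa.
Initial effective stress: σ'_0 = σ_v − u = 50.2 − 14.225 = 35.975 kPa.
Final effective stress: σ'_f = σ'_0 + Δσ = 35.975 + 52 = 87.975 kPa.
Normally consolidated clay, so the full stress increment lies on the virgin compression line:
S_c = C_c·H/(1+e₀)·log₁₀(σ'_f/σ'_0) = 0.29×2.3/(1+0.81)×log₁₀(87.975/35.975)
    = 0.36851 × 0.38836 = 0.1431 m

S_c ≈ 143 mm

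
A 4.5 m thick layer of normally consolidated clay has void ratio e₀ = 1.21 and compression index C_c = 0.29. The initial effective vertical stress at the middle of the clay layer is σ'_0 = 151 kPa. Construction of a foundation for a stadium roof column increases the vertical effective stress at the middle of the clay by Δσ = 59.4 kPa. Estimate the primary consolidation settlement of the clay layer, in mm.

Final effective stress: σ'_f = σ'_0 + Δσ = 151 + 59.4 = 210.4 kPa.
Normally consolidated clay, so the full stress increment lies on the virgin compression line:
S_c = C_c·H/(1+e₀)·log₁₀(σ'_f/σ'_0) = 0.29×4.5/(1+1.21)×log₁₀(210.4/151)
    = 0.5905 × 0.14407 = 0.08507 m

S_c ≈ 85.1 mm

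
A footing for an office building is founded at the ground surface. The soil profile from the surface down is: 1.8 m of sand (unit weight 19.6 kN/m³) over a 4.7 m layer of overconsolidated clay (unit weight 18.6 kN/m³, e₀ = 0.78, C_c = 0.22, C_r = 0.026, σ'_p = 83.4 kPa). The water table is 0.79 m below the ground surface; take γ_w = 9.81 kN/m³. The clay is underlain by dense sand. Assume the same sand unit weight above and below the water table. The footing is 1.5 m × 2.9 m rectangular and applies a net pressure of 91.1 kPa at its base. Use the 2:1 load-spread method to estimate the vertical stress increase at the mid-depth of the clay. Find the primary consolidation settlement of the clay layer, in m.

S_c ≈ 0.00583 m

Mid-depth of clay below the ground surface: z = 1.8 + 4.7/2 = 4.15 m.
Total vertical stress at mid-clay: σ_v = 19.6×1.8 + 18.6×2.35 = 78.99 kPa.
Pore pressure: u = 9.81×(4.15 − 0.79) = 32.962 kPa.
Initial effective stress: σ'_0 = σ_v − u = 78.99 − 32.962 = 46.028 kPa.
Stress increase at mid-clay by the 2:1 spreading method:
Δσ = qBL/((B+z)(L+z)) = 91.1×1.5×2.9/((1.5+4.15)(2.9+4.15)) = 9.9488 kPa
Final effective stress: σ'_f = 46.028 + 9.9488 = 55.977 kPa.
σ'_f = 55.977 ≤ σ'_p = 83.4 kPa, so the clay remains overconsolidated and only the recompression index applies:
S_c = C_r·H/(1+e₀)·log₁₀(σ'_f/σ'_0) = 0.026×4.7/1.78×log₁₀(55.977/46.028)
    = 0.06865 × 0.084988 = 0.005834 m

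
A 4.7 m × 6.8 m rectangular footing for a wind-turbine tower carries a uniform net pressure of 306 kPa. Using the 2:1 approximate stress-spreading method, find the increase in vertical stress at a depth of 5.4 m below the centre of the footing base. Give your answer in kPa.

By the 2:1 method the load spreads at 1 horizontal : 2 vertical, so at depth z the loaded area has grown by z in each plan dimension:
Δσ = qBL/((B+z)(L+z)) = 306×4.7×6.8/((4.7+5.4)(6.8+5.4)) = 79.368 kPa

Δσ_z ≈ 79.4 kPa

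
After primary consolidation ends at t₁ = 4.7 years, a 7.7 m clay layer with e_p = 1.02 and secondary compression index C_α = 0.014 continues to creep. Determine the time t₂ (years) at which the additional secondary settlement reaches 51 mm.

S_s = C_α·H/(1+e_p)·log₁₀(t₂/t₁) ⇒ log₁₀(t₂/t₁) = S_s·(1+e_p)/(C_α·H).
log₁₀(t₂/t₁) = 0.051 × (1+1.02) / (0.014×7.7) = 0.9557
t₂ = t₁ × 10^0.9557 = 4.7 × 9.029 = 42.44 years

t₂ ≈ 42.4 years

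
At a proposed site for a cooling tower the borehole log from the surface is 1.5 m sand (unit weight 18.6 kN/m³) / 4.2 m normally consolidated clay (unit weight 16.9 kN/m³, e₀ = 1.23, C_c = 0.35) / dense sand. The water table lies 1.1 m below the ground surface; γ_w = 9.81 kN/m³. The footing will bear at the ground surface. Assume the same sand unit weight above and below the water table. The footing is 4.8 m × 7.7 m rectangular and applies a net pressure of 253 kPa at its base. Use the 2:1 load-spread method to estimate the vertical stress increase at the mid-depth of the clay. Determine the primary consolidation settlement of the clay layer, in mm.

S_c ≈ 361 mm

Mid-depth of clay below the ground surface: z = 1.5 + 4.2/2 = 3.6 m.
Total vertical stress at mid-clay: σ_v = 18.6×1.5 + 16.9×2.1 = 63.39 kPa.
Pore pressure: u = 9.81×(3.6 − 1.1) = 24.525 kPa.
Initial effective stress: σ'_0 = σ_v − u = 63.39 − 24.525 = 38.865 kPa.
Stress increase at mid-clay by the 2:1 spreading method:
Δσ = qBL/((B+z)(L+z)) = 253×4.8×7.7/((4.8+3.6)(7.7+3.6)) = 98.513 kPa
Final effective stress: σ'_f = σ'_0 + Δσ = 38.865 + 98.513 = 137.38 kPa.
Normally consolidated clay, so the full stress increment lies on the virgin compression line:
S_c = C_c·H/(1+e₀)·log₁₀(σ'_f/σ'_0) = 0.35×4.2/(1+1.23)×log₁₀(137.38/38.865)
    = 0.65919 × 0.54836 = 0.3615 m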